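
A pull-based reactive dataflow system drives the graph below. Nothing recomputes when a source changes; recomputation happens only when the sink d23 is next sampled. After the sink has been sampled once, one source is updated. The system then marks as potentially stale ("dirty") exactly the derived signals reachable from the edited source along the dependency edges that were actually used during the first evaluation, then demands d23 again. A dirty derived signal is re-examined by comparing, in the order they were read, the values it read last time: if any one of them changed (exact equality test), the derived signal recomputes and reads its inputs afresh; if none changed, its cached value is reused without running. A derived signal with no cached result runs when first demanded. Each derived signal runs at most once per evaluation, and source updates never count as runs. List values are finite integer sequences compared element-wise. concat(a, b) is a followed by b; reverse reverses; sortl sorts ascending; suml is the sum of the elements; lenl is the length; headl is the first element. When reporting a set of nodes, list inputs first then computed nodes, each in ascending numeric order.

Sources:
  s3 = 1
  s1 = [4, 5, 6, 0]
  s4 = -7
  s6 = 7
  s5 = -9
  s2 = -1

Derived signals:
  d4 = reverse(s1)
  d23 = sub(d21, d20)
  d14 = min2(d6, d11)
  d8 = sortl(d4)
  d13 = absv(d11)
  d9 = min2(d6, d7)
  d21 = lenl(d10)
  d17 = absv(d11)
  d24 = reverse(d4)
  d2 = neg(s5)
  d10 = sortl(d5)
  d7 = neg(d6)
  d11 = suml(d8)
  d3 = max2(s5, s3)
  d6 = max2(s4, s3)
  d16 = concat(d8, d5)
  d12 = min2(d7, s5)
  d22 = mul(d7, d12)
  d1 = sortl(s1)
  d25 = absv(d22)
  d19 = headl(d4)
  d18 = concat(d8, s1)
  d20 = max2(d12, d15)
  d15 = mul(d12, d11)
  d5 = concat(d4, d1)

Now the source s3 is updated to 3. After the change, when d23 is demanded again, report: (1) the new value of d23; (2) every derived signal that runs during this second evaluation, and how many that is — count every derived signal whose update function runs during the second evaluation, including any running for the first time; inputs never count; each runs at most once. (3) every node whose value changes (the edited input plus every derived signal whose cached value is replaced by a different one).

First evaluation (everything demanded from the output):
  d1 = sortl([4, 5, 6, 0]) = [0, 4, 5, 6]
  d4 = reverse([4, 5, 6, 0]) = [0, 6, 5, 4]
  d5 = concat([0, 6, 5, 4], [0, 4, 5, 6]) = [0, 6, 5, 4, 0, 4, 5, 6]
  d6 = max2(-7, 1) = 1
  d7 = neg(1) = -1
  d8 = sortl([0, 6, 5, 4]) = [0, 4, 5, 6]
  d10 = sortl([0, 6, 5, 4, 0, 4, 5, 6]) = [0, 0, 4, 4, 5, 5, 6, 6]
  d11 = suml([0, 4, 5, 6]) = 15
  d12 = min2(-1, -9) = -9
  d15 = mul(-9, 15) = -135
  d20 = max2(-9, -135) = -9
  d21 = lenl([0, 0, 4, 4, 5, 5, 6, 6]) = 8
  d23 = sub(8, -9) = 17

Propagation after the edit:
  d6: runs — s3 1->3; result 3.
  d7: runs — d6 1->3; result -3.
  d12: runs — d7 -1->-3; result -9 (same value as before).
  d15: checked — values it read are unchanged (d12 unchanged, d11 unchanged); reused cached -135 without running.
  d20: checked — values it read are unchanged (d12 unchanged, d15 unchanged); reused cached -9 without running.
  d23: checked — values it read are unchanged (d21 unchanged, d20 unchanged); reused cached 17 without running.

Key observation: the change is absorbed at d12 — it re-runs but produces the same value, and the output's value is unchanged.

New value of d23: 17.
Derived signals that run: d6, d7, d12 — 3 in total.
Values that change: s3, d6, d7.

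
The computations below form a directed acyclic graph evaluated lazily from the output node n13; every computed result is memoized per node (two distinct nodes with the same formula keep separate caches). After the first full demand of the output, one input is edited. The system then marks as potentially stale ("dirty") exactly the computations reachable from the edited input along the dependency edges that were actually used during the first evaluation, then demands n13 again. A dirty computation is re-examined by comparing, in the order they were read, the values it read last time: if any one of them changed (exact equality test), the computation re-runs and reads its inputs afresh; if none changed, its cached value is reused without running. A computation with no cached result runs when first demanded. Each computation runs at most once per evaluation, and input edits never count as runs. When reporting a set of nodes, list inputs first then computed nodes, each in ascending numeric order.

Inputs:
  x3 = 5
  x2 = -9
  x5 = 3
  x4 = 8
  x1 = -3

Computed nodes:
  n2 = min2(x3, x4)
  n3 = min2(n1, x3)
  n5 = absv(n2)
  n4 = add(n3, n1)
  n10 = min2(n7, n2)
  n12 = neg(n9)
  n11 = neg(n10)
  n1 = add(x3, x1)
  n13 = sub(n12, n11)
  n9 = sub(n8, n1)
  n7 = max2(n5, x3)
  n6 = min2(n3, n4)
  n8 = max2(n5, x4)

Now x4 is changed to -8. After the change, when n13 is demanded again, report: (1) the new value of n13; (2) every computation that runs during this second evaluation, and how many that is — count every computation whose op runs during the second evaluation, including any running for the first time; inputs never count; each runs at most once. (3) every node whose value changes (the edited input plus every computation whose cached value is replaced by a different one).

First demand of the output computes:
  n1 = add(5, -3) = 2
  n2 = min2(5, 8) = 5
  n5 = absv(5) = 5
  n7 = max2(5, 5) = 5
  n8 = max2(5, 8) = 8
  n9 = sub(8, 2) = 6
  n10 = min2(5, 5) = 5
  n11 = neg(5) = -5
  n12 = neg(6) = -6
  n13 = sub(-6, -5) = -1

After the edit, cleaning proceeds:
  n2: a read changed (x4 8->-8) — executes, giving -8.
  n5: a read changed (n2 5->-8) — executes, giving 8.
  n7: a read changed (n5 5->8) — executes, giving 8.
  n8: a read changed (n5 5->8; x4 8->-8) — executes, giving 8 — identical to its old value.
  n9: dirty, but its reads are unchanged (n8 unchanged, n1 unchanged); cached 6 stands.
  n10: a read changed (n7 5->8; n2 5->-8) — executes, giving -8.
  n11: a read changed (n10 5->-8) — executes, giving 8.
  n12: dirty, but its reads are unchanged (n9 unchanged); cached -6 stands.
  n13: a read changed (n11 -5->8) — executes, giving -14.

Note where the cutoff bites: n9 is checked, finds nothing changed, and keeps its cache.

Demanding n13 again yields -14.
7 computations run: n2, n5, n7, n8, n10, n11, n13.
The nodes whose values change: x4, n2, n5, n7, n10, n11, n13.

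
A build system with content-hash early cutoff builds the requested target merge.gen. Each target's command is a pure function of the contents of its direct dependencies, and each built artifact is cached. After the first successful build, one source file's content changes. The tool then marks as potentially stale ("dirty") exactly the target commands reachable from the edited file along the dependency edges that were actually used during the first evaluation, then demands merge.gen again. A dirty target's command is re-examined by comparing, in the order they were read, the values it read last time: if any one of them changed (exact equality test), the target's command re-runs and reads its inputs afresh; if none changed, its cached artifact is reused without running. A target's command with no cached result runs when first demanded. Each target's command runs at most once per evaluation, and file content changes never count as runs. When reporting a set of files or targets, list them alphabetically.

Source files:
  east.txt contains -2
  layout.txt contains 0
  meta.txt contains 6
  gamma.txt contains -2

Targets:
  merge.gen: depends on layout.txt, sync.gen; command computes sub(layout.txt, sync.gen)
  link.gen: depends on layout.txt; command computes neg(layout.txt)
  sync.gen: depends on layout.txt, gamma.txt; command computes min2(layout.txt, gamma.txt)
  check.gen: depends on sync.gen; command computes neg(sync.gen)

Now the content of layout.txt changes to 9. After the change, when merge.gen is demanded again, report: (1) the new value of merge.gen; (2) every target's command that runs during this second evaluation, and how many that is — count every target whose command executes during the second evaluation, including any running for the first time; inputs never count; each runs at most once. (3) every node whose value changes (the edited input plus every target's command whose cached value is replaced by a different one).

First evaluation (everything demanded from the output):
  sync.gen = min2(0, -2) = -2
  merge.gen = sub(0, -2) = 2

Propagation after the edit:
  sync.gen: runs — layout.txt 0->9; result -2 (same value as before).
  merge.gen: runs — layout.txt 0->9; result 11.

New value of merge.gen: 11.
Target commands that run: merge.gen, sync.gen — 2 in total.
Values that change: layout.txt, merge.gen.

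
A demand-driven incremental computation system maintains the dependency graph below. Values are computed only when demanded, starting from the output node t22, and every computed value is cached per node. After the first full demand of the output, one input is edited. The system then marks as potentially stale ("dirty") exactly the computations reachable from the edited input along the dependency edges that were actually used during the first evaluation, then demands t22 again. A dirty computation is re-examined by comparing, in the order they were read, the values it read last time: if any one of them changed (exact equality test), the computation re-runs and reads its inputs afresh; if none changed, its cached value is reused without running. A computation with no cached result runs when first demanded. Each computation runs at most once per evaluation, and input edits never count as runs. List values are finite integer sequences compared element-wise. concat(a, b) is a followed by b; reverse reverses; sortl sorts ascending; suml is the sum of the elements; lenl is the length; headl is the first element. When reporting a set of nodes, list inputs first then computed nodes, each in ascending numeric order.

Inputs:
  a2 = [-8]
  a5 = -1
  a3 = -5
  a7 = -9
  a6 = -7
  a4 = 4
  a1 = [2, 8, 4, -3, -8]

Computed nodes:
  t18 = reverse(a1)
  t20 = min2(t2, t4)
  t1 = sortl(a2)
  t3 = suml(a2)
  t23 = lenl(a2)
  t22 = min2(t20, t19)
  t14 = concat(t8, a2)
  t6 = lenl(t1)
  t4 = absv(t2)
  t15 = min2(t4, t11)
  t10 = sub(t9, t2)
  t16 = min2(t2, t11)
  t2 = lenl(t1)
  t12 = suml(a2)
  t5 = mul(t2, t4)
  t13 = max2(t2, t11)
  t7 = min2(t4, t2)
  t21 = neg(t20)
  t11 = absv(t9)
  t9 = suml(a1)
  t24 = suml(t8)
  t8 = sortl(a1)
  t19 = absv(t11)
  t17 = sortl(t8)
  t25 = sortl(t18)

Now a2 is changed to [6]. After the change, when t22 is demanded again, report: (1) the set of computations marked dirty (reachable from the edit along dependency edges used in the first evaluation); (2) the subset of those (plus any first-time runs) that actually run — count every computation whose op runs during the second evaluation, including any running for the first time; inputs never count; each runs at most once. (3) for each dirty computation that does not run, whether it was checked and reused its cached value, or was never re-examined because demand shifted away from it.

Marked dirty: t1, t2, t4, t20, t22.
Computations that run: t1, t2 — 2 in total.
Checked but reused from cache: t4, t20, t22.
Key observation: the change is absorbed at t2 — it re-runs but produces the same value, and the output's value is unchanged.

First evaluation (everything demanded from the output):
  t1 = sortl([-8]) = [-8]
  t2 = lenl([-8]) = 1
  t4 = absv(1) = 1
  t9 = suml([2, 8, 4, -3, -8]) = 3
  t11 = absv(3) = 3
  t19 = absv(3) = 3
  t20 = min2(1, 1) = 1
  t22 = min2(1, 3) = 1

Propagation after the edit:
  t1: runs — a2 [-8]->[6]; result [6].
  t2: runs — t1 [-8]->[6]; result 1 (same value as before).
  t4: checked — values it read are unchanged (t2 unchanged); reused cached 1 without running.
  t20: checked — values it read are unchanged (t2 unchanged, t4 unchanged); reused cached 1 without running.
  t22: checked — values it read are unchanged (t20 unchanged, t19 unchanged); reused cached 1 without running.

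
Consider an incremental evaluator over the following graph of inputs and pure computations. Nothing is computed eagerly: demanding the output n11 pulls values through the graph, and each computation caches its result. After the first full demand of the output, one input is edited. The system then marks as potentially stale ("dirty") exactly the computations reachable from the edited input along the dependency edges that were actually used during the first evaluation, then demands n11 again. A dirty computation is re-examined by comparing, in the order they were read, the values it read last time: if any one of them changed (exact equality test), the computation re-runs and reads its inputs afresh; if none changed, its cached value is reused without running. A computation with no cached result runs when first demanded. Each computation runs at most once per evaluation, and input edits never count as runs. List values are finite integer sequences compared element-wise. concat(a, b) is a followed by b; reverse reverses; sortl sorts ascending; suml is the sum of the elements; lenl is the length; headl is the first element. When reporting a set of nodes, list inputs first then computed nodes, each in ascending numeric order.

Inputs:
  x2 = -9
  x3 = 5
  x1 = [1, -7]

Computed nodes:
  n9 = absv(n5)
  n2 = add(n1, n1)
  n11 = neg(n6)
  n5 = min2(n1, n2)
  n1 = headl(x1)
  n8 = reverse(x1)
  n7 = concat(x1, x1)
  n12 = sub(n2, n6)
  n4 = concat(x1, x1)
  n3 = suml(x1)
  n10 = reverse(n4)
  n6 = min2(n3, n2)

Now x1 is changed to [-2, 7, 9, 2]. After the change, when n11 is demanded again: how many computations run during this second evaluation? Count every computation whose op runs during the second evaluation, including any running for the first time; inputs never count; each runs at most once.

Initial pass — values computed on the first demand:
  n1 = headl([1, -7]) = 1
  n2 = add(1, 1) = 2
  n3 = suml([1, -7]) = -6
  n6 = min2(-6, 2) = -6
  n11 = neg(-6) = 6

Second demand — change propagation:
  n1: re-runs because x1 [1, -7]->[-2, 7, 9, 2]; new result -2.
  n2: re-runs because n1 1->-2; n1 1->-2; new result -4.
  n3: re-runs because x1 [1, -7]->[-2, 7, 9, 2]; new result 16.
  n6: re-runs because n3 -6->16; n2 2->-4; new result -4.
  n11: re-runs because n6 -6->-4; new result 4.

Run set: n1, n2, n3, n6, n11 (5 run).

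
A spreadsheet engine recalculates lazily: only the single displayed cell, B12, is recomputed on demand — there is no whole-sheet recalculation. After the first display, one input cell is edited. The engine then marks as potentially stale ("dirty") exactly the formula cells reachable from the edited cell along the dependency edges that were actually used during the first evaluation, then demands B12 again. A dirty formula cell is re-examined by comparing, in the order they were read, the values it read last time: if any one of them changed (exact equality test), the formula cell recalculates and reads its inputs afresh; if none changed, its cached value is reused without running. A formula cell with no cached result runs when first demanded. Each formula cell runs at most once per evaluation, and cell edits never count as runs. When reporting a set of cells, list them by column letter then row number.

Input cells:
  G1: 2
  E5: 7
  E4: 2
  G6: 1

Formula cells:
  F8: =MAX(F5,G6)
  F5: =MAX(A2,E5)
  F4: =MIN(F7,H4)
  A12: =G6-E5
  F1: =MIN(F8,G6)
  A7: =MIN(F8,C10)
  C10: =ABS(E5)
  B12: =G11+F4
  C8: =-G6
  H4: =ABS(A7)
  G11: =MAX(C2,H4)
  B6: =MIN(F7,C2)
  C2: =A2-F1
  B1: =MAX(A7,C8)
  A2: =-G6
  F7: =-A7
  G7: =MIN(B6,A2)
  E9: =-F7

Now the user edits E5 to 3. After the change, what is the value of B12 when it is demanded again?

First evaluation (everything demanded from the output):
  A2 = -(1) = -1
  C10 = ABS(7) = 7
  F5 = MAX(-1, 7) = 7
  F8 = MAX(7, 1) = 7
  A7 = MIN(7, 7) = 7
  F1 = MIN(7, 1) = 1
  C2 = -1 - 1 = -2
  F7 = -(7) = -7
  H4 = ABS(7) = 7
  F4 = MIN(-7, 7) = -7
  G11 = MAX(-2, 7) = 7
  B12 = 7 + -7 = 0

Propagation after the edit:
  C10: runs — E5 7->3; result 3.
  F5: runs — E5 7->3; result 3.
  F8: runs — F5 7->3; result 3.
  A7: runs — F8 7->3; C10 7->3; result 3.
  F1: runs — F8 7->3; result 1 (same value as before).
  C2: checked — values it read are unchanged (A2 unchanged, F1 unchanged); reused cached -2 without running.
  F7: runs — A7 7->3; result -3.
  H4: runs — A7 7->3; result 3.
  F4: runs — F7 -7->-3; H4 7->3; result -3.
  G11: runs — H4 7->3; result 3.
  B12: runs — G11 7->3; F4 -7->-3; result 0 (same value as before).

Key observation: the cutoff stops propagation at C2 — its inputs' values are unchanged, so it reuses its cache.

New value of B12: 0.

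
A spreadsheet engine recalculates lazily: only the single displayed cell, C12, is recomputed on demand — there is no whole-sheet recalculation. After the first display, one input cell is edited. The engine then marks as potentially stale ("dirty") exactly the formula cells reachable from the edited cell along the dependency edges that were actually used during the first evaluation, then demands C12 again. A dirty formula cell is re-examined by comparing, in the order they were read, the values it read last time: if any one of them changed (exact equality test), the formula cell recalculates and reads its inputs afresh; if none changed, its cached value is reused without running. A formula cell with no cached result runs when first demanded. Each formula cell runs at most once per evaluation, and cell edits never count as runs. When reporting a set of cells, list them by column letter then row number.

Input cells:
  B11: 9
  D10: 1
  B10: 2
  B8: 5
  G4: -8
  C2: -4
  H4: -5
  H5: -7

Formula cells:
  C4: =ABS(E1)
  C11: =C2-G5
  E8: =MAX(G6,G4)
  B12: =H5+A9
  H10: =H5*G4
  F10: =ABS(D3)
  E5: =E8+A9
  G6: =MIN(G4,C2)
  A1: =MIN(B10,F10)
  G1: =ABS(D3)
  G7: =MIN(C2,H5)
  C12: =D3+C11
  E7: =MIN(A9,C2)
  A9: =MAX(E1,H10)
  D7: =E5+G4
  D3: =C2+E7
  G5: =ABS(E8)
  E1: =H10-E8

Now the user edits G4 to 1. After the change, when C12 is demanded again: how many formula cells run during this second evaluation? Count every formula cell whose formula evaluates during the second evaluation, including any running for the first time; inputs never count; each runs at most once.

Formula cells that run: A9, C11, C12, D3, E1, E7, E8, G5, G6, H10 — 10 in total.

First evaluation (everything demanded from the output):
  G6 = MIN(-8, -4) = -8
  E8 = MAX(-8, -8) = -8
  G5 = ABS(-8) = 8
  C11 = -4 - 8 = -12
  H10 = -7 * -8 = 56
  E1 = 56 - -8 = 64
  A9 = MAX(64, 56) = 64
  E7 = MIN(64, -4) = -4
  D3 = -4 + -4 = -8
  C12 = -8 + -12 = -20

Propagation after the edit:
  G6: runs — G4 -8->1; result -4.
  E8: runs — G6 -8->-4; G4 -8->1; result 1.
  G5: runs — E8 -8->1; result 1.
  C11: runs — G5 8->1; result -5.
  H10: runs — G4 -8->1; result -7.
  E1: runs — H10 56->-7; E8 -8->1; result -8.
  A9: runs — E1 64->-8; H10 56->-7; result -7.
  E7: runs — A9 64->-7; result -7.
  D3: runs — E7 -4->-7; result -11.
  C12: runs — D3 -8->-11; C11 -12->-5; result -16.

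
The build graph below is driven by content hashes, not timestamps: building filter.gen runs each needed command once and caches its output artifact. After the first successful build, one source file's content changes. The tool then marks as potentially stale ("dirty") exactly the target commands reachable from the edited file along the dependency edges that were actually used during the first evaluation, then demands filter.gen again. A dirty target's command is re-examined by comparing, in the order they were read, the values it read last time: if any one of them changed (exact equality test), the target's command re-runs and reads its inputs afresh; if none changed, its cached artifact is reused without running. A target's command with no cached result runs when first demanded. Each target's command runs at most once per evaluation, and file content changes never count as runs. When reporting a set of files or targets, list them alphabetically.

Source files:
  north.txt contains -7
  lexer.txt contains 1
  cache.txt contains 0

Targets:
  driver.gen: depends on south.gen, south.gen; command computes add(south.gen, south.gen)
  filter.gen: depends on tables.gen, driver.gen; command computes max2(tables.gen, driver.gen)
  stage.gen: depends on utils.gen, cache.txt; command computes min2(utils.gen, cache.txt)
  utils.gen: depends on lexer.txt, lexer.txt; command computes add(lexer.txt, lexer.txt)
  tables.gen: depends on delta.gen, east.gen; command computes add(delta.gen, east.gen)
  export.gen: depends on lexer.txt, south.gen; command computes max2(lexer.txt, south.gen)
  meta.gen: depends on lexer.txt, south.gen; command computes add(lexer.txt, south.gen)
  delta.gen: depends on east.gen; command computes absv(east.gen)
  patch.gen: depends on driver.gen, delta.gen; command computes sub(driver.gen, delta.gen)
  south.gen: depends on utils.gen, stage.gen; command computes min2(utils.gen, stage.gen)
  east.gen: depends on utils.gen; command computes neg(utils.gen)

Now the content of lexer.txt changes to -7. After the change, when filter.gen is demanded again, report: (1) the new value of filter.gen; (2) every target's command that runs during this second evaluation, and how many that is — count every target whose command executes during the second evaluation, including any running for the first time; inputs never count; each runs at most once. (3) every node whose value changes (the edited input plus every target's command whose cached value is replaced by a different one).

Initial pass — values computed on the first demand:
  utils.gen = add(1, 1) = 2
  east.gen = neg(2) = -2
  delta.gen = absv(-2) = 2
  stage.gen = min2(2, 0) = 0
  south.gen = min2(2, 0) = 0
  driver.gen = add(0, 0) = 0
  tables.gen = add(2, -2) = 0
  filter.gen = max2(0, 0) = 0

Second demand — change propagation:
  utils.gen: re-runs because lexer.txt 1->-7; lexer.txt 1->-7; new result -14.
  east.gen: re-runs because utils.gen 2->-14; new result 14.
  delta.gen: re-runs because east.gen -2->14; new result 14.
  stage.gen: re-runs because utils.gen 2->-14; new result -14.
  south.gen: re-runs because utils.gen 2->-14; stage.gen 0->-14; new result -14.
  driver.gen: re-runs because south.gen 0->-14; south.gen 0->-14; new result -28.
  tables.gen: re-runs because delta.gen 2->14; east.gen -2->14; new result 28.
  filter.gen: re-runs because tables.gen 0->28; driver.gen 0->-28; new result 28.

filter.gen now evaluates to 28.
Run set: delta.gen, driver.gen, east.gen, filter.gen, south.gen, stage.gen, tables.gen, utils.gen (8 run).
Changed values: delta.gen, driver.gen, east.gen, filter.gen, lexer.txt, south.gen, stage.gen, tables.gen, utils.gen.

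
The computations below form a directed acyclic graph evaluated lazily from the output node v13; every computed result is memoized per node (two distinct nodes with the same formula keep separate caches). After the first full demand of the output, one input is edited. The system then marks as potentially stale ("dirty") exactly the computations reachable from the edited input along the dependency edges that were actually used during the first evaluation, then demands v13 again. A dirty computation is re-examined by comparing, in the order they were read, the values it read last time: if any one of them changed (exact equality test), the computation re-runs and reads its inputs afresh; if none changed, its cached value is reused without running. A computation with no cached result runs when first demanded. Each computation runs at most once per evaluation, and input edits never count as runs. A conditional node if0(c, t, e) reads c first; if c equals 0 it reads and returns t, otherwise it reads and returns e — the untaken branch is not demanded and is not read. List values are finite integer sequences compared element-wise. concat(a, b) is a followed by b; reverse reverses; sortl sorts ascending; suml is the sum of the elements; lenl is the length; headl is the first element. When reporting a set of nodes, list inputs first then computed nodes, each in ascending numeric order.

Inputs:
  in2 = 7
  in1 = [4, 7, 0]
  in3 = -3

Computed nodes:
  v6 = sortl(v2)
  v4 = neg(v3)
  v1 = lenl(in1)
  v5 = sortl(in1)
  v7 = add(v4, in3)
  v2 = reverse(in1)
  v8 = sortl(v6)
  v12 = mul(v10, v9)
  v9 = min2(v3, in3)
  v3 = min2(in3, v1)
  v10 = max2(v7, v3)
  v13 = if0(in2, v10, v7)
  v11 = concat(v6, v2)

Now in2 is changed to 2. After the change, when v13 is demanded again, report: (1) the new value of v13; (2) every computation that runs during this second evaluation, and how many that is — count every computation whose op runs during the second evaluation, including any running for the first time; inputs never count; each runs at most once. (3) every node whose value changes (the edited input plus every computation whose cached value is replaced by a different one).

Demanding v13 again yields 0.
1 computations run: v13.
The nodes whose values change: in2.

First demand of the output computes:
  v1 = lenl([4, 7, 0]) = 3
  v3 = min2(-3, 3) = -3
  v4 = neg(-3) = 3
  v7 = add(3, -3) = 0
  v13 = if0(in2=7 -> else branch v7) = 0

After the edit, cleaning proceeds:
  v13: a read changed (in2 7->2) — executes, giving 0 — identical to its old value.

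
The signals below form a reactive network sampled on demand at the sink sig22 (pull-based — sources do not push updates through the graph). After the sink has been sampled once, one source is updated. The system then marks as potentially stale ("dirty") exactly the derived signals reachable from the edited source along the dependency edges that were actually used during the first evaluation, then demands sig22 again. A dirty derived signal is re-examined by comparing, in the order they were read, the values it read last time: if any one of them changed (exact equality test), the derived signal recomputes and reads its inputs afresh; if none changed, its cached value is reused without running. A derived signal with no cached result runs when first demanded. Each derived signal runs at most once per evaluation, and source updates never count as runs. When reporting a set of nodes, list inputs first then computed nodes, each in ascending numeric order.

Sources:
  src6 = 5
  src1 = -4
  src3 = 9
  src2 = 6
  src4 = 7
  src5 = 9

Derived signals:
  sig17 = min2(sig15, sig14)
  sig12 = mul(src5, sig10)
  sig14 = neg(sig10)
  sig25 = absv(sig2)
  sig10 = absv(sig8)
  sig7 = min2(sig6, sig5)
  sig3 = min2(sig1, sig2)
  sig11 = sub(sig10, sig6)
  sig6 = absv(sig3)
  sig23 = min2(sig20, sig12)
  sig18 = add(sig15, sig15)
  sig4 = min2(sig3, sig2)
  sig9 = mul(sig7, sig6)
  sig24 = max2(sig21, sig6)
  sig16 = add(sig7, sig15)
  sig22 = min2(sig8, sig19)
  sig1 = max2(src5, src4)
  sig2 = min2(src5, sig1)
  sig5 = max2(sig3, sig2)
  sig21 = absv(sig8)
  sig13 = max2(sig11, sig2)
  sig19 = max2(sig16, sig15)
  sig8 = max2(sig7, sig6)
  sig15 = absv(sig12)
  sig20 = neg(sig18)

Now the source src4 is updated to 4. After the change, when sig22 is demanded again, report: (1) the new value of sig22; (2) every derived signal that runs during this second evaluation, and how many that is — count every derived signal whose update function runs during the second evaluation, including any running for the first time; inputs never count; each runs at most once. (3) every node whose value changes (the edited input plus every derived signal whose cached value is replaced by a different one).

sig22 now evaluates to 9.
Run set: sig1 (1 run).
Changed values: src4.
The important point: sig1 recomputes to an identical value, and the output ends up unchanged.

Initial pass — values computed on the first demand:
  sig1 = max2(9, 7) = 9
  sig2 = min2(9, 9) = 9
  sig3 = min2(9, 9) = 9
  sig5 = max2(9, 9) = 9
  sig6 = absv(9) = 9
  sig7 = min2(9, 9) = 9
  sig8 = max2(9, 9) = 9
  sig10 = absv(9) = 9
  sig12 = mul(9, 9) = 81
  sig15 = absv(81) = 81
  sig16 = add(9, 81) = 90
  sig19 = max2(90, 81) = 90
  sig22 = min2(9, 90) = 9

Second demand — change propagation:
  sig1: re-runs because src4 7->4; new result 9 (unchanged).
  sig2: re-examined; everything it read last time is the same (src5 unchanged, sig1 unchanged) — cache 9 kept, no run.
  sig3: re-examined; everything it read last time is the same (sig1 unchanged, sig2 unchanged) — cache 9 kept, no run.
  sig5: re-examined; everything it read last time is the same (sig3 unchanged, sig2 unchanged) — cache 9 kept, no run.
  sig6: re-examined; everything it read last time is the same (sig3 unchanged) — cache 9 kept, no run.
  sig7: re-examined; everything it read last time is the same (sig6 unchanged, sig5 unchanged) — cache 9 kept, no run.
  sig8: re-examined; everything it read last time is the same (sig7 unchanged, sig6 unchanged) — cache 9 kept, no run.
  sig10: re-examined; everything it read last time is the same (sig8 unchanged) — cache 9 kept, no run.
  sig12: re-examined; everything it read last time is the same (src5 unchanged, sig10 unchanged) — cache 81 kept, no run.
  sig15: re-examined; everything it read last time is the same (sig12 unchanged) — cache 81 kept, no run.
  sig16: re-examined; everything it read last time is the same (sig7 unchanged, sig15 unchanged) — cache 90 kept, no run.
  sig19: re-examined; everything it read last time is the same (sig16 unchanged, sig15 unchanged) — cache 90 kept, no run.
  sig22: re-examined; everything it read last time is the same (sig8 unchanged, sig19 unchanged) — cache 9 kept, no run.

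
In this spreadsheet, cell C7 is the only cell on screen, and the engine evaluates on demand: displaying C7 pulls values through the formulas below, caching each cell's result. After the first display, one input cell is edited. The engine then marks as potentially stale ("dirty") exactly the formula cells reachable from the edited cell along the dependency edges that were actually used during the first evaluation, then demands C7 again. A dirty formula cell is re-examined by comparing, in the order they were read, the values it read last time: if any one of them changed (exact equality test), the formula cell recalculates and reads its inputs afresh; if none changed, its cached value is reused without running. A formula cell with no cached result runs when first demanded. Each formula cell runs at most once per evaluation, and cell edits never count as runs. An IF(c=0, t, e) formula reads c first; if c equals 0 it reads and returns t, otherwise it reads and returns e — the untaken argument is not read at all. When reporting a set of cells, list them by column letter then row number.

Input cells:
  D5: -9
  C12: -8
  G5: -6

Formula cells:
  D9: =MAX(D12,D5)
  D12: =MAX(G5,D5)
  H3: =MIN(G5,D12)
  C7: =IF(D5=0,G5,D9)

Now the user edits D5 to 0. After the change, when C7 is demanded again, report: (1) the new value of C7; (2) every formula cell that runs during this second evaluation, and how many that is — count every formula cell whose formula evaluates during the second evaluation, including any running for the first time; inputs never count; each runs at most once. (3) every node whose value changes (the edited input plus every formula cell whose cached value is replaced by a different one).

Initial pass — values computed on the first demand:
  D12 = MAX(-6, -9) = -6
  D9 = MAX(-6, -9) = -6
  C7 = IF(D5=0: D5=-9 -> else branch D9) = -6

Second demand — change propagation:
  D12: dirty yet unreached — the second evaluation never asks for it.
  D9: dirty yet unreached — the second evaluation never asks for it.
  C7: re-runs because D5 -9->0; new result -6 (unchanged).

The important point: the flipped condition redirects demand; D9, D12 are left stale, never re-checked.

C7 now evaluates to -6.
Run set: C7 (1 run).
Changed values: D5.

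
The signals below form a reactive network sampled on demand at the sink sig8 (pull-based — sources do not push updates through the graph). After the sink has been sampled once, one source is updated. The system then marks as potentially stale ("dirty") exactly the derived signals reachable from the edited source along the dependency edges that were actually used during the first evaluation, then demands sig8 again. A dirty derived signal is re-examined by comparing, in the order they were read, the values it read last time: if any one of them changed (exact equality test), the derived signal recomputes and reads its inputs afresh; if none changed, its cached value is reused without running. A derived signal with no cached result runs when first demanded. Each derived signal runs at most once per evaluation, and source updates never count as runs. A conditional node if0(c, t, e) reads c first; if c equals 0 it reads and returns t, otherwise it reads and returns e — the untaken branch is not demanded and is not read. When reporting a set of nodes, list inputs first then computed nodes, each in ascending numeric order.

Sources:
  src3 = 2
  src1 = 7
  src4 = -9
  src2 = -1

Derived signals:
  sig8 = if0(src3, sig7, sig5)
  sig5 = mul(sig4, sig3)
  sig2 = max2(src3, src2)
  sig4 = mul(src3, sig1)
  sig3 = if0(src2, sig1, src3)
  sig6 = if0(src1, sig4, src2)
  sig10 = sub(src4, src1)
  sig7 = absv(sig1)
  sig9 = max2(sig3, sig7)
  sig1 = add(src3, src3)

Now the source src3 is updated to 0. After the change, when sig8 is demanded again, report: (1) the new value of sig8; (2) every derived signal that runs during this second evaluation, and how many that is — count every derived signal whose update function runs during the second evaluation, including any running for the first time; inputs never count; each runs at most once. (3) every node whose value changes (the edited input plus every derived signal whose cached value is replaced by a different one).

Initial pass — values computed on the first demand:
  sig1 = add(2, 2) = 4
  sig3 = if0(src2=-1 -> else branch src3) = 2
  sig4 = mul(2, 4) = 8
  sig5 = mul(8, 2) = 16
  sig8 = if0(src3=2 -> else branch sig5) = 16

Second demand — change propagation:
  sig1: re-runs because src3 2->0; src3 2->0; new result 0.
  sig3: dirty yet unreached — the second evaluation never asks for it.
  sig4: dirty yet unreached — the second evaluation never asks for it.
  sig5: dirty yet unreached — the second evaluation never asks for it.
  sig7: newly demanded (no cache) — executes and yields 0.
  sig8: re-runs because src3 2->0; new result 0.

The important point: the flipped condition redirects demand; sig3, sig4, sig5 are left stale, never re-checked.

sig8 now evaluates to 0.
Run set: sig1, sig7, sig8 (3 run).
Changed values: src3, sig1, sig8.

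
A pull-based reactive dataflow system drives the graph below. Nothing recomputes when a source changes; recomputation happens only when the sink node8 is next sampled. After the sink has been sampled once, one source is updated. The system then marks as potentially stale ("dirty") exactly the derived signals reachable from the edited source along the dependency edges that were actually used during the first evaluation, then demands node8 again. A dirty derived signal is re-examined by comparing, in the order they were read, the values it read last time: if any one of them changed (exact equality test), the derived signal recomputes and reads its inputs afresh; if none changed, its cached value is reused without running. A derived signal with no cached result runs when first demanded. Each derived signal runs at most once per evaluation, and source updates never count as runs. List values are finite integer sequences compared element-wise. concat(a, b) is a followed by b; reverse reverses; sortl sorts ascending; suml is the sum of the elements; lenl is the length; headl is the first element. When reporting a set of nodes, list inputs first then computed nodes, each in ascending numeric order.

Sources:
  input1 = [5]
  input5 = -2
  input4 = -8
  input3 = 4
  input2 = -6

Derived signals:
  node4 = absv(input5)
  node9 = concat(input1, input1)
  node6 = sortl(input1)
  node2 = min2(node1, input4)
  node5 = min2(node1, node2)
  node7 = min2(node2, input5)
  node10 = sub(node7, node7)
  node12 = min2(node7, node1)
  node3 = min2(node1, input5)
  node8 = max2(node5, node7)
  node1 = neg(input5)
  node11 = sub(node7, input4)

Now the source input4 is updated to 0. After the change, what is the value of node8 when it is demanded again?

New value of node8: 0.

First evaluation (everything demanded from the output):
  node1 = neg(-2) = 2
  node2 = min2(2, -8) = -8
  node5 = min2(2, -8) = -8
  node7 = min2(-8, -2) = -8
  node8 = max2(-8, -8) = -8

Propagation after the edit:
  node2: runs — input4 -8->0; result 0.
  node5: runs — node2 -8->0; result 0.
  node7: runs — node2 -8->0; result -2.
  node8: runs — node5 -8->0; node7 -8->-2; result 0.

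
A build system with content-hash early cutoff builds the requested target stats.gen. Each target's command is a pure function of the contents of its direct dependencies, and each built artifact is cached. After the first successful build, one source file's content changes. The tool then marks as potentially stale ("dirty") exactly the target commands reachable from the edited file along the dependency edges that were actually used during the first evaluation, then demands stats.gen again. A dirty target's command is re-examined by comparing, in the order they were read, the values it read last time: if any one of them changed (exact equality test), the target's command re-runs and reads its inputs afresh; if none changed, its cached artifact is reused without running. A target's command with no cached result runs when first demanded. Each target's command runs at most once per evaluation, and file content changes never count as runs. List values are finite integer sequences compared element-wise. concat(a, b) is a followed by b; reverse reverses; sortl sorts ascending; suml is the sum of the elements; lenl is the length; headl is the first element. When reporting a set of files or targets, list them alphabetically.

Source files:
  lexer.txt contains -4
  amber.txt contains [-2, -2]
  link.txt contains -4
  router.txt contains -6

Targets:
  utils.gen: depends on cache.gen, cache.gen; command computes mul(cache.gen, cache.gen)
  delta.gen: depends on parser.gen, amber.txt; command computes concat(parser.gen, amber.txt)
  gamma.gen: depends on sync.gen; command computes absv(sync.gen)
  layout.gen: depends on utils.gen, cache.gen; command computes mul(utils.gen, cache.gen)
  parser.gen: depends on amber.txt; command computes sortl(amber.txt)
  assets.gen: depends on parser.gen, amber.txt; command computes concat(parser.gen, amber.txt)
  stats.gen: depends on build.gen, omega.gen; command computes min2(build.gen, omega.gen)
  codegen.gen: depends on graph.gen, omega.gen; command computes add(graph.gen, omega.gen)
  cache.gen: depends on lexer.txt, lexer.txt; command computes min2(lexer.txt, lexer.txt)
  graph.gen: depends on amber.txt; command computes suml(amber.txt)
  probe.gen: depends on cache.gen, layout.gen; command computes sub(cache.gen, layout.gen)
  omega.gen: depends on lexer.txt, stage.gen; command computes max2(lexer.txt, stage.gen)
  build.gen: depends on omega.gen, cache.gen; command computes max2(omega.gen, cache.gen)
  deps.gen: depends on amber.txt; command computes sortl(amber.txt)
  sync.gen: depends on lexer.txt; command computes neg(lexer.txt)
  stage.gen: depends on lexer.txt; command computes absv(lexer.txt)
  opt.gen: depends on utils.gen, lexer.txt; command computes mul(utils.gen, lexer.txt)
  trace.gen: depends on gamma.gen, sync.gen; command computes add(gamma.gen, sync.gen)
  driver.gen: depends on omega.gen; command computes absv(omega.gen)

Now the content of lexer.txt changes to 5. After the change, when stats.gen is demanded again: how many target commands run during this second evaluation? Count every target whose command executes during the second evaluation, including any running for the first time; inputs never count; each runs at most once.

Target commands that run: build.gen, cache.gen, omega.gen, stage.gen, stats.gen — 5 in total.

First evaluation (everything demanded from the output):
  cache.gen = min2(-4, -4) = -4
  stage.gen = absv(-4) = 4
  omega.gen = max2(-4, 4) = 4
  build.gen = max2(4, -4) = 4
  stats.gen = min2(4, 4) = 4

Propagation after the edit:
  cache.gen: runs — lexer.txt -4->5; lexer.txt -4->5; result 5.
  stage.gen: runs — lexer.txt -4->5; result 5.
  omega.gen: runs — lexer.txt -4->5; stage.gen 4->5; result 5.
  build.gen: runs — omega.gen 4->5; cache.gen -4->5; result 5.
  stats.gen: runs — build.gen 4->5; omega.gen 4->5; result 5.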